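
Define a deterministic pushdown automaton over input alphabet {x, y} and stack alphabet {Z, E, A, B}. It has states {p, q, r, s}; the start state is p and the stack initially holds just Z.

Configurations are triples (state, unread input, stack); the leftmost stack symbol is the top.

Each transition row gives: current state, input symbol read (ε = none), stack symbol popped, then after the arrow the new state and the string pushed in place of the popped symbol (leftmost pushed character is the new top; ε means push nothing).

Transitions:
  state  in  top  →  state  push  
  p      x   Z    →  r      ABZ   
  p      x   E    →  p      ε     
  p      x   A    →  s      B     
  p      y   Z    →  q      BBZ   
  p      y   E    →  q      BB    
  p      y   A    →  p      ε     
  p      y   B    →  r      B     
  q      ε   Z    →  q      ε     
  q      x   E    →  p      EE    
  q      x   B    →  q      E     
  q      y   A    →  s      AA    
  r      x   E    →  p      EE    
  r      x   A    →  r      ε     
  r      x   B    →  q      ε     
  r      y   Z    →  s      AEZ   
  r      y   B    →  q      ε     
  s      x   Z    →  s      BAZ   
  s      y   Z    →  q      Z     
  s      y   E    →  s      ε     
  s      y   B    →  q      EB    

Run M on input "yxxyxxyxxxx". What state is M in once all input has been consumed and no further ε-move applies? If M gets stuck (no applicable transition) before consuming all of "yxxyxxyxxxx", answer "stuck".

p

(p, yxxyxxyxxxx, Z)
  read y, top Z: go to q, push BBZ → (q, xxyxxyxxxx, BBZ)
  read x, top B: go to q, push E → (q, xyxxyxxxx, EBZ)
  read x, top E: go to p, push EE → (p, yxxyxxxx, EEBZ)
  read y, top E: go to q, push BB → (q, xxyxxxx, BBEBZ)
  read x, top B: go to q, push E → (q, xyxxxx, EBEBZ)
  read x, top E: go to p, push EE → (p, yxxxx, EEBEBZ)
  read y, top E: go to q, push BB → (q, xxxx, BBEBEBZ)
  read x, top B: go to q, push E → (q, xxx, EBEBEBZ)
  read x, top E: go to p, push EE → (p, xx, EEBEBEBZ)
  read x, top E: go to p, push ε → (p, x, EBEBEBZ)
  read x, top E: go to p, push ε → (p, ε, BEBEBZ)
All input consumed; M is in state p.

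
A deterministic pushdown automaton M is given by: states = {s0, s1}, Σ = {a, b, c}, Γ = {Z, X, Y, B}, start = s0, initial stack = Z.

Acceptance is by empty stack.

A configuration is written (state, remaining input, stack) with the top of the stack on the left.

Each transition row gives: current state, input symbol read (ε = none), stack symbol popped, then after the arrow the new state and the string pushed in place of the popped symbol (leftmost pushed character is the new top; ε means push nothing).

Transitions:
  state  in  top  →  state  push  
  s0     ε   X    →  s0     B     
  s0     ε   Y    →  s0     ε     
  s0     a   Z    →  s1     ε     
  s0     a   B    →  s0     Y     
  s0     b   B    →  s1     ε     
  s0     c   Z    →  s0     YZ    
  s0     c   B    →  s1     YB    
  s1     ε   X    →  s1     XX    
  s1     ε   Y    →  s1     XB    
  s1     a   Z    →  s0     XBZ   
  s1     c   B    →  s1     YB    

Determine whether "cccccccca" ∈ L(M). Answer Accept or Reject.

(s0, cccccccca, Z)
  read c, top Z: go to s0, push YZ → (s0, ccccccca, YZ)
  ε-move, top Y: go to s0, push ε → (s0, ccccccca, Z)
  read c, top Z: go to s0, push YZ → (s0, cccccca, YZ)
  ε-move, top Y: go to s0, push ε → (s0, cccccca, Z)
  read c, top Z: go to s0, push YZ → (s0, ccccca, YZ)
  ε-move, top Y: go to s0, push ε → (s0, ccccca, Z)
  read c, top Z: go to s0, push YZ → (s0, cccca, YZ)
  ε-move, top Y: go to s0, push ε → (s0, cccca, Z)
  read c, top Z: go to s0, push YZ → (s0, ccca, YZ)
  ε-move, top Y: go to s0, push ε → (s0, ccca, Z)
  read c, top Z: go to s0, push YZ → (s0, cca, YZ)
  ε-move, top Y: go to s0, push ε → (s0, cca, Z)
  read c, top Z: go to s0, push YZ → (s0, ca, YZ)
  ε-move, top Y: go to s0, push ε → (s0, ca, Z)
  read c, top Z: go to s0, push YZ → (s0, a, YZ)
  ε-move, top Y: go to s0, push ε → (s0, a, Z)
  read a, top Z: go to s1, push ε → (s1, ε, ε)
All input consumed and the stack is empty.

Accept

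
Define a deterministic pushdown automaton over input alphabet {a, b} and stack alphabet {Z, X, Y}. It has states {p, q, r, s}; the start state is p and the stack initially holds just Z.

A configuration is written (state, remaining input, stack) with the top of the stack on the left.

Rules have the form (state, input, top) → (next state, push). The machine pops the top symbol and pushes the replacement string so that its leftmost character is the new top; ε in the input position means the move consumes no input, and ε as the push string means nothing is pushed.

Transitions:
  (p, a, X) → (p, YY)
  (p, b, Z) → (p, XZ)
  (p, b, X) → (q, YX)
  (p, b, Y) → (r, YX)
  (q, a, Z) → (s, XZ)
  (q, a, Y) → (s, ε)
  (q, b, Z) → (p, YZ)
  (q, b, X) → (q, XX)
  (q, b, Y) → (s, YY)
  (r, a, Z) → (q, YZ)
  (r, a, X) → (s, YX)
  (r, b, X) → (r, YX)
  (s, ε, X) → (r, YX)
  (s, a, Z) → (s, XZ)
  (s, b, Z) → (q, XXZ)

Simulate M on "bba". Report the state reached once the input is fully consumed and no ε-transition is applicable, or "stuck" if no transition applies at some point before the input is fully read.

(p, bba, Z) ⊢ (p, ba, XZ) ⊢ (q, a, YXZ) ⊢ (s, ε, XZ) ⊢ (r, ε, YXZ)
All input consumed; M is in state r.

r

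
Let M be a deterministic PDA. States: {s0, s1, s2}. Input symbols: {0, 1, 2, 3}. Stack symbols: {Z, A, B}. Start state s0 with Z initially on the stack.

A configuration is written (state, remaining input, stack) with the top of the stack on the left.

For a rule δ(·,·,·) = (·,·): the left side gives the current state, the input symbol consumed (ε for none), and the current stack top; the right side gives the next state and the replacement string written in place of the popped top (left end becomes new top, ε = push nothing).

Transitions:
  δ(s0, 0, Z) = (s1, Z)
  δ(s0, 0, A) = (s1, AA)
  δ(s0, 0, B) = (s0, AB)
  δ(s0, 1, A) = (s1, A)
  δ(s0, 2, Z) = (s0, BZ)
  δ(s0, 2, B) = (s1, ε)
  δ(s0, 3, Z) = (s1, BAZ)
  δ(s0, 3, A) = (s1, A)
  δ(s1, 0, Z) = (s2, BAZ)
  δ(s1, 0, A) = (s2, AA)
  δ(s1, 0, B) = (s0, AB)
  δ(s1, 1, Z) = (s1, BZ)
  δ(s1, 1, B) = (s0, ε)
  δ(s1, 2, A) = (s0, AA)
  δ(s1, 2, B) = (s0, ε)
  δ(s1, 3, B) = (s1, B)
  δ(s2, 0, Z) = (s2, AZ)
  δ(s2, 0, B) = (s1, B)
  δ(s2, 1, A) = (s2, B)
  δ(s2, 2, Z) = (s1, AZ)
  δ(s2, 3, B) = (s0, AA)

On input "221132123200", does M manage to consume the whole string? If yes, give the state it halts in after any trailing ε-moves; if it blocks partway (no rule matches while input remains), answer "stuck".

s2

(s0, 221132123200, Z) ⊢ (s0, 21132123200, BZ) ⊢ (s1, 1132123200, Z) ⊢ (s1, 132123200, BZ) ⊢ (s0, 32123200, Z) ⊢ (s1, 2123200, BAZ) ⊢ (s0, 123200, AZ) ⊢ (s1, 23200, AZ) ⊢ (s0, 3200, AAZ) ⊢ (s1, 200, AAZ) ⊢ (s0, 00, AAAZ) ⊢ (s1, 0, AAAAZ) ⊢ (s2, ε, AAAAAZ)
All input consumed; M is in state s2.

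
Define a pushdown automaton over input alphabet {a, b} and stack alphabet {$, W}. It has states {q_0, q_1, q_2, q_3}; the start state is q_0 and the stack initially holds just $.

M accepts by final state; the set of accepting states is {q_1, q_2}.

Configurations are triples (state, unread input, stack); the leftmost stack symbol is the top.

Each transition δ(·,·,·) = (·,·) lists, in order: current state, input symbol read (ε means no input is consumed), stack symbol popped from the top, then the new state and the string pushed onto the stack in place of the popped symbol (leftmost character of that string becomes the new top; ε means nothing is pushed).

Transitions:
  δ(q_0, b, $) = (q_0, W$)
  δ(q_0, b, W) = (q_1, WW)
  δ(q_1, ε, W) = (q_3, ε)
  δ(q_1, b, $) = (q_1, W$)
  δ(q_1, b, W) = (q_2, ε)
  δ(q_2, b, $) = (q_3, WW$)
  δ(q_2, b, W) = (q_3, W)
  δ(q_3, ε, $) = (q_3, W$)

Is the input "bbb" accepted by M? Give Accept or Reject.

Accept

One accepting computation: (q_0, bbb, $) ⊢ (q_0, bb, W$) ⊢ (q_1, b, WW$) ⊢ (q_2, ε, W$)
All input consumed and state q_2 ∈ F.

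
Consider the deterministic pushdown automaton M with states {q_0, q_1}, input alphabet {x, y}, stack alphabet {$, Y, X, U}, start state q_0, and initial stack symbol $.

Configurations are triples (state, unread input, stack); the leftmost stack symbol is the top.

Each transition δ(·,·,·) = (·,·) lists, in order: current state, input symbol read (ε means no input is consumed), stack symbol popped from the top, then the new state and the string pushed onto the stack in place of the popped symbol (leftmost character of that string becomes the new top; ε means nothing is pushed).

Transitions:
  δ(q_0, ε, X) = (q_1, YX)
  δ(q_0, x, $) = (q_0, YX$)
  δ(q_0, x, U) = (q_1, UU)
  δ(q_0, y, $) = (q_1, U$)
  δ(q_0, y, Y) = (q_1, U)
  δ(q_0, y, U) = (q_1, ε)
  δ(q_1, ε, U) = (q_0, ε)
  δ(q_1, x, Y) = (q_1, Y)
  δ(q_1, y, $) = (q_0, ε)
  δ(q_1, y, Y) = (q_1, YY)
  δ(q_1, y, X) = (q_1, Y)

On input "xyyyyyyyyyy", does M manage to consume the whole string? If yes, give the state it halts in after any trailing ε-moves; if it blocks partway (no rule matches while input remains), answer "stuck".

q_1

(q_0, xyyyyyyyyyy, $) ⊢ (q_0, yyyyyyyyyy, YX$) ⊢ (q_1, yyyyyyyyy, UX$) ⊢ (q_0, yyyyyyyyy, X$) ⊢ (q_1, yyyyyyyyy, YX$) ⊢ (q_1, yyyyyyyy, YYX$) ⊢ (q_1, yyyyyyy, YYYX$) ⊢ (q_1, yyyyyy, YYYYX$) ⊢ (q_1, yyyyy, YYYYYX$) ⊢ (q_1, yyyy, YYYYYYX$) ⊢ (q_1, yyy, YYYYYYYX$) ⊢ (q_1, yy, YYYYYYYYX$) ⊢ (q_1, y, YYYYYYYYYX$) ⊢ (q_1, ε, YYYYYYYYYYX$)
All input consumed; M is in state q_1.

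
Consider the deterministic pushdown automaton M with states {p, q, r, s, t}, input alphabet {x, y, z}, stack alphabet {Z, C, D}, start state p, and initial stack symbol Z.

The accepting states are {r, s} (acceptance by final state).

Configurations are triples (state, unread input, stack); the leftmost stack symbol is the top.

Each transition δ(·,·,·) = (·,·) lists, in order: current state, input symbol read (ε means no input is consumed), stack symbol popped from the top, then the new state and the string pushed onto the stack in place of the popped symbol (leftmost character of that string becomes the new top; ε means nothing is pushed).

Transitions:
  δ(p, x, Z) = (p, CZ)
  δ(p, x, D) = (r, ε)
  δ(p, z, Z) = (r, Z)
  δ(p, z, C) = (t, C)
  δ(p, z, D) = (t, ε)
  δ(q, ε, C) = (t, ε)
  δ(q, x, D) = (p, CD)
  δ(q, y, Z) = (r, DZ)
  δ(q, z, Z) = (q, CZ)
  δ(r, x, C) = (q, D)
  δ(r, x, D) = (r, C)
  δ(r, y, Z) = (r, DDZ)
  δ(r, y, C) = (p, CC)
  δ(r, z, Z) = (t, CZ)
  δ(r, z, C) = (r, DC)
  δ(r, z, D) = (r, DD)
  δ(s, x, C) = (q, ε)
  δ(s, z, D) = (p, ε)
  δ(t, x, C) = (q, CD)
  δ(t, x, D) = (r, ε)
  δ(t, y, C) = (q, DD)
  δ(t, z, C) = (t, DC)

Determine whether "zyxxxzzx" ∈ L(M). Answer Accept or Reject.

Accept

(p, zyxxxzzx, Z)
  read z, top Z: go to r, push Z → (r, yxxxzzx, Z)
  read y, top Z: go to r, push DDZ → (r, xxxzzx, DDZ)
  read x, top D: go to r, push C → (r, xxzzx, CDZ)
  read x, top C: go to q, push D → (q, xzzx, DDZ)
  read x, top D: go to p, push CD → (p, zzx, CDDZ)
  read z, top C: go to t, push C → (t, zx, CDDZ)
  read z, top C: go to t, push DC → (t, x, DCDDZ)
  read x, top D: go to r, push ε → (r, ε, CDDZ)
All input consumed; state r ∈ F.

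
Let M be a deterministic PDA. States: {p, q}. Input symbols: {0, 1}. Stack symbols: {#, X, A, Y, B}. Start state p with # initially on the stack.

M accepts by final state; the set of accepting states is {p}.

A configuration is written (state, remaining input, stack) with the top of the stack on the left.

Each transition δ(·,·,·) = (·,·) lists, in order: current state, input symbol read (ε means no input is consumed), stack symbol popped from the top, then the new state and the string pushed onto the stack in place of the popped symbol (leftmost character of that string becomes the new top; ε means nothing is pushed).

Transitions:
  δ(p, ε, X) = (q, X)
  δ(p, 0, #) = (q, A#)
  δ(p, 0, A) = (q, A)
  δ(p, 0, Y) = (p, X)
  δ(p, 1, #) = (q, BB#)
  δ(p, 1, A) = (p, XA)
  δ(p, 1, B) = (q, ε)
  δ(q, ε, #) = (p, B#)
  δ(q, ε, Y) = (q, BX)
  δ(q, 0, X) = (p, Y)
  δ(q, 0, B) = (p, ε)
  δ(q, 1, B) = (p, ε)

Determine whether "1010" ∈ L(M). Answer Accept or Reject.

(p, 1010, #)
  read 1, top #: go to q, push BB# → (q, 010, BB#)
  read 0, top B: go to p, push ε → (p, 10, B#)
  read 1, top B: go to q, push ε → (q, 0, #)
  ε-move, top #: go to p, push B# → (p, 0, B#)
No transition applies at (p, 0, B#); input not fully consumed.

Reject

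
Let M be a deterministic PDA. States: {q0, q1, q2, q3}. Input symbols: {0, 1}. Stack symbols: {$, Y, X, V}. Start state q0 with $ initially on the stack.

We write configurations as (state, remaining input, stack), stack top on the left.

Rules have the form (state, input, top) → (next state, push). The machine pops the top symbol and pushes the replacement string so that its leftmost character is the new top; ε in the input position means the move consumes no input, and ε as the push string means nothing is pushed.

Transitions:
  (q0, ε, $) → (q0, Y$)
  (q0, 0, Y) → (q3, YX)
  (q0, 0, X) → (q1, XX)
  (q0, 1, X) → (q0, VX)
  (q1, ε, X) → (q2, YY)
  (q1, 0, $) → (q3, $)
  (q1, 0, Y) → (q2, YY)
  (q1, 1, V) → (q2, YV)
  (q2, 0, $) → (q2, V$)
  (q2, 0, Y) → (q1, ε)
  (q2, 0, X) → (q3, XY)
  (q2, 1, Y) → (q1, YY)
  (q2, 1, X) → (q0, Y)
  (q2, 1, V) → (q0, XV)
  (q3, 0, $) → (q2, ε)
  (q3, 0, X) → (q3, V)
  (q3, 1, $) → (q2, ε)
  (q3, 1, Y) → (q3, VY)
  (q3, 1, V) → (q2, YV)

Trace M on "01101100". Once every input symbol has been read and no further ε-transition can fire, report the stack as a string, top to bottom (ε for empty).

(q0, 01101100, $)
  ε-move, top $: go to q0, push Y$ → (q0, 01101100, Y$)
  read 0, top Y: go to q3, push YX → (q3, 1101100, YX$)
  read 1, top Y: go to q3, push VY → (q3, 101100, VYX$)
  read 1, top V: go to q2, push YV → (q2, 01100, YVYX$)
  read 0, top Y: go to q1, push ε → (q1, 1100, VYX$)
  read 1, top V: go to q2, push YV → (q2, 100, YVYX$)
  read 1, top Y: go to q1, push YY → (q1, 00, YYVYX$)
  read 0, top Y: go to q2, push YY → (q2, 0, YYYVYX$)
  read 0, top Y: go to q1, push ε → (q1, ε, YYVYX$)
All input consumed in state q1 with stack YYVYX$.

YYVYX$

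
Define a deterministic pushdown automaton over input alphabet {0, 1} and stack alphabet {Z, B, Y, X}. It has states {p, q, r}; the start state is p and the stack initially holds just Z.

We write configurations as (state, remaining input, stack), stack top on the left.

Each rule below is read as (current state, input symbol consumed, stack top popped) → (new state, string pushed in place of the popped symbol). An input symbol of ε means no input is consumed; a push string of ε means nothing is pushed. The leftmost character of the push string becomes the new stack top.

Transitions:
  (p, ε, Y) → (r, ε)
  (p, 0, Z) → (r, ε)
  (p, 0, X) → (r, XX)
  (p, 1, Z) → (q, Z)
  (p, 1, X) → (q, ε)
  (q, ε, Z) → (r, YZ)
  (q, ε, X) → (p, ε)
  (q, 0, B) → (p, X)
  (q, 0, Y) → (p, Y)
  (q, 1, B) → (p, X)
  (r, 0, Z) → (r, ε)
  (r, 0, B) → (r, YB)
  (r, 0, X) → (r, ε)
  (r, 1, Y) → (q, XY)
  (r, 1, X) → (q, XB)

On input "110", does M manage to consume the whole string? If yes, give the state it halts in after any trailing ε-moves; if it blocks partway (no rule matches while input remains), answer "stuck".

r

(p, 110, Z)
  read 1, top Z: go to q, push Z → (q, 10, Z)
  ε-move, top Z: go to r, push YZ → (r, 10, YZ)
  read 1, top Y: go to q, push XY → (q, 0, XYZ)
  ε-move, top X: go to p, push ε → (p, 0, YZ)
  ε-move, top Y: go to r, push ε → (r, 0, Z)
  read 0, top Z: go to r, push ε → (r, ε, ε)
All input consumed; M is in state r.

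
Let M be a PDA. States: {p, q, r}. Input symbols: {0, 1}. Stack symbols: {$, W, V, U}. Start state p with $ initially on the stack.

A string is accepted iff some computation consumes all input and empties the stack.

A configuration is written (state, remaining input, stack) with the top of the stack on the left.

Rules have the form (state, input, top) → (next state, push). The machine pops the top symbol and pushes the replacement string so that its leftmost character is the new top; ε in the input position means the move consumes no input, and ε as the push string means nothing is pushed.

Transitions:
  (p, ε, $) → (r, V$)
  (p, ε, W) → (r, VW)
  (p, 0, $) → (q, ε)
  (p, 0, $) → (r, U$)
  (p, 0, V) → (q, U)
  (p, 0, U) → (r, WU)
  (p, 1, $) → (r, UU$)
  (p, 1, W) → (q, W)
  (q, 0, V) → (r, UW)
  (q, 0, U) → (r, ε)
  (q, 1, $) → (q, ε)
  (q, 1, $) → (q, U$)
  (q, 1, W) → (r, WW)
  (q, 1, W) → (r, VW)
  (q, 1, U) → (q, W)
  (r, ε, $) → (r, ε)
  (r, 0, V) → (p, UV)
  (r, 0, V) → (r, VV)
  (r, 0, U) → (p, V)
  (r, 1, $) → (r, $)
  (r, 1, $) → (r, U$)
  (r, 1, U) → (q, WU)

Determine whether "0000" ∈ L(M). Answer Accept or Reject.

One accepting computation: (p, 0000, $) ⊢ (r, 000, U$) ⊢ (p, 00, V$) ⊢ (q, 0, U$) ⊢ (r, ε, $) ⊢ (r, ε, ε)
All input consumed and the stack is empty.

Accept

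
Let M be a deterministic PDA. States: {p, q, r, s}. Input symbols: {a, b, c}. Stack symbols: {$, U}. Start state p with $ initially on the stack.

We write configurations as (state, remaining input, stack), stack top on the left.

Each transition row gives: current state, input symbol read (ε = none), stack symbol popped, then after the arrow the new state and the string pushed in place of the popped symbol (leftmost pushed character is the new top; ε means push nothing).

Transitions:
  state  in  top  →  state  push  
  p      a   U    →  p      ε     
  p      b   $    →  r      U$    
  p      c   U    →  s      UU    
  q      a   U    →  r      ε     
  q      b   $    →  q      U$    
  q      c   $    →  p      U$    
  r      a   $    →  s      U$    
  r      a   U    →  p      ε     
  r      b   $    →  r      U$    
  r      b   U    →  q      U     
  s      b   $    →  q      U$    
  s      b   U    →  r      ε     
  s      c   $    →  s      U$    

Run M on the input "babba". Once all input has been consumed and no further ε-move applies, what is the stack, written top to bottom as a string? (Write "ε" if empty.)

$

(p, babba, $) ⊢ (r, abba, U$) ⊢ (p, bba, $) ⊢ (r, ba, U$) ⊢ (q, a, U$) ⊢ (r, ε, $)
All input consumed in state r with stack $.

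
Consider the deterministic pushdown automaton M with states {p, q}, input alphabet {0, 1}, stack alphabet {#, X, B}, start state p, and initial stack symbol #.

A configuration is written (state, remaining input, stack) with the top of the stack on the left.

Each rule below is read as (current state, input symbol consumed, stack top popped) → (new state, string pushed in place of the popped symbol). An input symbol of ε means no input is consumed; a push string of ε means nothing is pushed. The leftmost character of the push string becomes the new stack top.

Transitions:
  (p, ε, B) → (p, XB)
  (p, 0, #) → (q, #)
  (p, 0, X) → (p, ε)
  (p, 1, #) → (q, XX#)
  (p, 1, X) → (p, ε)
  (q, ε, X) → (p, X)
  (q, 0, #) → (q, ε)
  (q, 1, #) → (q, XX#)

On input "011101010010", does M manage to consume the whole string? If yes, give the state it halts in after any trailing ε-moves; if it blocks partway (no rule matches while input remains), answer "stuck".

stuck

(p, 011101010010, #)
  read 0, top #: go to q, push # → (q, 11101010010, #)
  read 1, top #: go to q, push XX# → (q, 1101010010, XX#)
  ε-move, top X: go to p, push X → (p, 1101010010, XX#)
  read 1, top X: go to p, push ε → (p, 101010010, X#)
  read 1, top X: go to p, push ε → (p, 01010010, #)
  read 0, top #: go to q, push # → (q, 1010010, #)
  read 1, top #: go to q, push XX# → (q, 010010, XX#)
  ε-move, top X: go to p, push X → (p, 010010, XX#)
  read 0, top X: go to p, push ε → (p, 10010, X#)
  read 1, top X: go to p, push ε → (p, 0010, #)
  read 0, top #: go to q, push # → (q, 010, #)
  read 0, top #: go to q, push ε → (q, 10, ε)
No transition for (q, 1, top ε); M blocks with input 10 remaining.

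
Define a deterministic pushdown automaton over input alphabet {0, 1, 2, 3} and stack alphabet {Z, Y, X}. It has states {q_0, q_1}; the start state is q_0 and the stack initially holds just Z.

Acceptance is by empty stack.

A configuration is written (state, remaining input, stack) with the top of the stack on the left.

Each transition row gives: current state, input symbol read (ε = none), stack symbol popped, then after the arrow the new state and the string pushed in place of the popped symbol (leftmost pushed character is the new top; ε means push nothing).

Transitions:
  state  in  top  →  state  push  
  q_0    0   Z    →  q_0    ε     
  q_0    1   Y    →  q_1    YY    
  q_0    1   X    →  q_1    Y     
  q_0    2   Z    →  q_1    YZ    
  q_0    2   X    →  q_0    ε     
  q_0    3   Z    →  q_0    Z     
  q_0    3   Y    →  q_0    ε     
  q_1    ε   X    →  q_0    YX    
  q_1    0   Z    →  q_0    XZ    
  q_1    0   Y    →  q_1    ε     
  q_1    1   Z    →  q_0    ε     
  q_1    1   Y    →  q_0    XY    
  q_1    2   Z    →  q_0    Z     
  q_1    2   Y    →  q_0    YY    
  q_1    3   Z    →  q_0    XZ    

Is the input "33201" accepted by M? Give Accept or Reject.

Accept

(q_0, 33201, Z) ⊢ (q_0, 3201, Z) ⊢ (q_0, 201, Z) ⊢ (q_1, 01, YZ) ⊢ (q_1, 1, Z) ⊢ (q_0, ε, ε)
All input consumed and the stack is empty.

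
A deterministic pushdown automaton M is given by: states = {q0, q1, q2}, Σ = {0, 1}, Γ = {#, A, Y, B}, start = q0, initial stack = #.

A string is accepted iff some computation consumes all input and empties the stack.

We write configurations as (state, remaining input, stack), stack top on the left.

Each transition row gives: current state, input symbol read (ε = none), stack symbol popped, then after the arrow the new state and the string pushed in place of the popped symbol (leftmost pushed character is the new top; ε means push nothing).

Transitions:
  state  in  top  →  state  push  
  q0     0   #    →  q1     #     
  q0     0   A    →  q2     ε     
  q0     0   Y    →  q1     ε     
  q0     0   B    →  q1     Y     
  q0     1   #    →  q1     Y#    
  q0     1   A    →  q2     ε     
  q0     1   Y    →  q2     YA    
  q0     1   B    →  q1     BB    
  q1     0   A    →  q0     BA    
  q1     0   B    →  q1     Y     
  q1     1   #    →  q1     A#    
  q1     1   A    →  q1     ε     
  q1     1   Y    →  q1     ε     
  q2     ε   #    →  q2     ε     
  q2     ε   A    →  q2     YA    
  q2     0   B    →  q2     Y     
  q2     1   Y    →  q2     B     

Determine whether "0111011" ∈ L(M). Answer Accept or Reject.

(q0, 0111011, #)
  read 0, top #: go to q1, push # → (q1, 111011, #)
  read 1, top #: go to q1, push A# → (q1, 11011, A#)
  read 1, top A: go to q1, push ε → (q1, 1011, #)
  read 1, top #: go to q1, push A# → (q1, 011, A#)
  read 0, top A: go to q0, push BA → (q0, 11, BA#)
  read 1, top B: go to q1, push BB → (q1, 1, BBA#)
No transition applies at (q1, 1, BBA#); input not fully consumed.

Reject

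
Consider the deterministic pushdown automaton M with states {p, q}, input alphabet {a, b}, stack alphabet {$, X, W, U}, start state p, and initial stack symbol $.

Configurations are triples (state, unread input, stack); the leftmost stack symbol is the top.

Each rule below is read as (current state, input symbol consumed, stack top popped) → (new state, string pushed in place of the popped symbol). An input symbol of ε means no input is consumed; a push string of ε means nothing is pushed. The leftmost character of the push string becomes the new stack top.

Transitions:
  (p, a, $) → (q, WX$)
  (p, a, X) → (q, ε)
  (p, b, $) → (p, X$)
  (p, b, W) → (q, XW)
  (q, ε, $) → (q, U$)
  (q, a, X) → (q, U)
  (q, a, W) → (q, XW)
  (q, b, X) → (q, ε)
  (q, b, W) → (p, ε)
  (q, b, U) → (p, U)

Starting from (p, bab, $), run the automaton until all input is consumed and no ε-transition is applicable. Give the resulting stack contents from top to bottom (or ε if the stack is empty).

U$

(p, bab, $) ⊢ (p, ab, X$) ⊢ (q, b, $) ⊢ (q, b, U$) ⊢ (p, ε, U$)
All input consumed in state p with stack U$.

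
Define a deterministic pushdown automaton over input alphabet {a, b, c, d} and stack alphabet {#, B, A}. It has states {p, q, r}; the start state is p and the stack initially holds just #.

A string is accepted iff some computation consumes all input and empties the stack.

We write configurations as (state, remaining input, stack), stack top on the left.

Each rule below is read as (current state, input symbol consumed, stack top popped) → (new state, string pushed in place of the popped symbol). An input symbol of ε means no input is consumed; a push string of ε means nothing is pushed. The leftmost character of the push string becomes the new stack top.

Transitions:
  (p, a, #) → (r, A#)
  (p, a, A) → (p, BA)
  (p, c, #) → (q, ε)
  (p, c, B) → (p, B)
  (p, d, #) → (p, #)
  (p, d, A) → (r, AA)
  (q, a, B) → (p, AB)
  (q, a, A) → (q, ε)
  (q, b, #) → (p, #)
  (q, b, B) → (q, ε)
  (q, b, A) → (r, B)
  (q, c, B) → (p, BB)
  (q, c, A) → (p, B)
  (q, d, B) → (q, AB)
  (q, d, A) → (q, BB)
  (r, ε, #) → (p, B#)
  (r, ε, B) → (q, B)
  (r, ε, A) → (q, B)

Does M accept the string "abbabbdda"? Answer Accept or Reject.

(p, abbabbdda, #)
  read a, top #: go to r, push A# → (r, bbabbdda, A#)
  ε-move, top A: go to q, push B → (q, bbabbdda, B#)
  read b, top B: go to q, push ε → (q, babbdda, #)
  read b, top #: go to p, push # → (p, abbdda, #)
  read a, top #: go to r, push A# → (r, bbdda, A#)
  ε-move, top A: go to q, push B → (q, bbdda, B#)
  read b, top B: go to q, push ε → (q, bdda, #)
  read b, top #: go to p, push # → (p, dda, #)
  read d, top #: go to p, push # → (p, da, #)
  read d, top #: go to p, push # → (p, a, #)
  read a, top #: go to r, push A# → (r, ε, A#)
  ε-move, top A: go to q, push B → (q, ε, B#)
All input consumed; stack is B#, not empty, and no further ε-move applies.

Reject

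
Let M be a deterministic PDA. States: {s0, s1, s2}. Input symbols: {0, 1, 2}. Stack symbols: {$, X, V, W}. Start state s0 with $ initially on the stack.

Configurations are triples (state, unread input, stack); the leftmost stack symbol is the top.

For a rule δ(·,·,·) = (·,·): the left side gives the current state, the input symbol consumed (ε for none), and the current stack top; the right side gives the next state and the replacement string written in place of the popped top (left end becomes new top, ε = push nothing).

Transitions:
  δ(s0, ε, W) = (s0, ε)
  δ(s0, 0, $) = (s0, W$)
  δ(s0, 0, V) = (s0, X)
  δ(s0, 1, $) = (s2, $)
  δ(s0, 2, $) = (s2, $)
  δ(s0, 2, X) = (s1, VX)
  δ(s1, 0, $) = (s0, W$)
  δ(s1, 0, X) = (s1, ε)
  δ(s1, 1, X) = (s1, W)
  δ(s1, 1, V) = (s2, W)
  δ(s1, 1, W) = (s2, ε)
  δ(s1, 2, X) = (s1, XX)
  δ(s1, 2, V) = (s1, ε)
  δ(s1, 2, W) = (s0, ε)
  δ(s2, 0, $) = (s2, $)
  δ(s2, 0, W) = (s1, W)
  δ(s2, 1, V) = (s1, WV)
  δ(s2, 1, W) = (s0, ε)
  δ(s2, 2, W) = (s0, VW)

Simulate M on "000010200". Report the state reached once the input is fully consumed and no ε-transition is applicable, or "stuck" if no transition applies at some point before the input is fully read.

stuck

(s0, 000010200, $) ⊢ (s0, 00010200, W$) ⊢ (s0, 00010200, $) ⊢ (s0, 0010200, W$) ⊢ (s0, 0010200, $) ⊢ (s0, 010200, W$) ⊢ (s0, 010200, $) ⊢ (s0, 10200, W$) ⊢ (s0, 10200, $) ⊢ (s2, 0200, $) ⊢ (s2, 200, $)
No transition for (s2, 2, top $); M blocks with input 200 remaining.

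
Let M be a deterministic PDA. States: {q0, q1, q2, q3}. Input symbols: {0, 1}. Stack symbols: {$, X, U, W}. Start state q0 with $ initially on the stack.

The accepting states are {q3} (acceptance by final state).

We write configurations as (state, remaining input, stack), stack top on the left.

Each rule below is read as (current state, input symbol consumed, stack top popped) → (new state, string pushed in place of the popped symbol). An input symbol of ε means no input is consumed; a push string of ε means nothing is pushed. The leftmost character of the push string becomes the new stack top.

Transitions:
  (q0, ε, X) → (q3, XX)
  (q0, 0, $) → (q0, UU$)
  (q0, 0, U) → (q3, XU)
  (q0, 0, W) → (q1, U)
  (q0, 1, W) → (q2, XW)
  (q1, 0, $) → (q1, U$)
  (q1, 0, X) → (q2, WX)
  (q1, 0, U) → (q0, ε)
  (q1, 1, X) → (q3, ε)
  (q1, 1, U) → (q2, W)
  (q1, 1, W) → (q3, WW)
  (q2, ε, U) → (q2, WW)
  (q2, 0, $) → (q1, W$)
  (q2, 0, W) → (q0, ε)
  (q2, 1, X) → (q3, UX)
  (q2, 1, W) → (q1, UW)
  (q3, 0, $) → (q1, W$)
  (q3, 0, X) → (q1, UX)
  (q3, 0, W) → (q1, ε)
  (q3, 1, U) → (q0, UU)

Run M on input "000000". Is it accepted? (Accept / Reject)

(q0, 000000, $)
  read 0, top $: go to q0, push UU$ → (q0, 00000, UU$)
  read 0, top U: go to q3, push XU → (q3, 0000, XUU$)
  read 0, top X: go to q1, push UX → (q1, 000, UXUU$)
  read 0, top U: go to q0, push ε → (q0, 00, XUU$)
  ε-move, top X: go to q3, push XX → (q3, 00, XXUU$)
  read 0, top X: go to q1, push UX → (q1, 0, UXXUU$)
  read 0, top U: go to q0, push ε → (q0, ε, XXUU$)
  ε-move, top X: go to q3, push XX → (q3, ε, XXXUU$)
All input consumed; state q3 ∈ F.

Accept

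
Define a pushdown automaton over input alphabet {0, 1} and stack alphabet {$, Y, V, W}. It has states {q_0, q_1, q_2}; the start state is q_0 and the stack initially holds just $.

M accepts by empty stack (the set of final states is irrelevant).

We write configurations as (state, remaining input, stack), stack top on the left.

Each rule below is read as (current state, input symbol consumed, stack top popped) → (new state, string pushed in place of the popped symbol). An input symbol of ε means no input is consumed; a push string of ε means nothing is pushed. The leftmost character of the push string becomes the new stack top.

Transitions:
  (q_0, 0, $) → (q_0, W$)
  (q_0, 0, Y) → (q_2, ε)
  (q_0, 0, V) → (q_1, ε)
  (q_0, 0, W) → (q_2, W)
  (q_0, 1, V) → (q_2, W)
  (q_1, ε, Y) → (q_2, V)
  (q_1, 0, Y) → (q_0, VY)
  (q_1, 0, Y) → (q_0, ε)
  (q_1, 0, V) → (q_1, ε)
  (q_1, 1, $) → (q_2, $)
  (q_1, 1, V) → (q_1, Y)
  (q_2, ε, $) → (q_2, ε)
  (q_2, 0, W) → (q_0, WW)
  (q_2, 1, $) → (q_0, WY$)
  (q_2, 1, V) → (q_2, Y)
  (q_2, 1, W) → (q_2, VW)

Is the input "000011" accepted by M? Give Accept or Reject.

No computation consumes all input and empties the stack.

Reject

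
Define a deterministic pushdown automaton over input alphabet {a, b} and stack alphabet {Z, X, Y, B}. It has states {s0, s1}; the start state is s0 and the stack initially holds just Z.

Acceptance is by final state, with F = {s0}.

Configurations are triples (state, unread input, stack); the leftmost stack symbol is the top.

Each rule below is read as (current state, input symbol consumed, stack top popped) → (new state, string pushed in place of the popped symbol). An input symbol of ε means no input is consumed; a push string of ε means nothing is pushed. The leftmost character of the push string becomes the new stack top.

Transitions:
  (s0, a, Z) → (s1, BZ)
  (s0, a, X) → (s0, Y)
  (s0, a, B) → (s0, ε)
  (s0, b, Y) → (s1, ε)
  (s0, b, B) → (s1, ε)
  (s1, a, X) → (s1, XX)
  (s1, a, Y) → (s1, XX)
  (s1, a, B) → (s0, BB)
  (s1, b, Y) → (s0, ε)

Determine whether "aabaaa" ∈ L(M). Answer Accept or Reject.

(s0, aabaaa, Z) ⊢ (s1, abaaa, BZ) ⊢ (s0, baaa, BBZ) ⊢ (s1, aaa, BZ) ⊢ (s0, aa, BBZ) ⊢ (s0, a, BZ) ⊢ (s0, ε, Z)
All input consumed; state s0 ∈ F.

Accept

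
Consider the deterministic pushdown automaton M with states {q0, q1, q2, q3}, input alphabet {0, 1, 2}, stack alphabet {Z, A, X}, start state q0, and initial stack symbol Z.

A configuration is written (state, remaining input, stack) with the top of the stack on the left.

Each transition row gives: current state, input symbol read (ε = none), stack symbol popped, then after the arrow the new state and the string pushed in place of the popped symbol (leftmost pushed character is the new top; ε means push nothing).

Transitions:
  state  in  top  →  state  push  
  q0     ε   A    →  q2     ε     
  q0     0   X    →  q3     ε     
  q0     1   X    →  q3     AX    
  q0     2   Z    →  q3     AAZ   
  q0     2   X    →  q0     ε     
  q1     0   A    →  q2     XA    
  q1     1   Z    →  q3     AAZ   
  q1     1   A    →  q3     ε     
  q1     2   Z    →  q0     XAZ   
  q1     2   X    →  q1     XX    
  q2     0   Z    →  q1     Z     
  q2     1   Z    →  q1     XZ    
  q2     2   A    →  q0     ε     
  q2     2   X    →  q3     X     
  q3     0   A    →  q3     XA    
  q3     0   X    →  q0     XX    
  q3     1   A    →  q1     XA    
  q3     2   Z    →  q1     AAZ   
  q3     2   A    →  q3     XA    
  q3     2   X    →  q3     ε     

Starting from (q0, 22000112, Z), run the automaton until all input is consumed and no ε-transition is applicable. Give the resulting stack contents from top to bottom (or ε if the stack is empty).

(q0, 22000112, Z)
  read 2, top Z: go to q3, push AAZ → (q3, 2000112, AAZ)
  read 2, top A: go to q3, push XA → (q3, 000112, XAAZ)
  read 0, top X: go to q0, push XX → (q0, 00112, XXAAZ)
  read 0, top X: go to q3, push ε → (q3, 0112, XAAZ)
  read 0, top X: go to q0, push XX → (q0, 112, XXAAZ)
  read 1, top X: go to q3, push AX → (q3, 12, AXXAAZ)
  read 1, top A: go to q1, push XA → (q1, 2, XAXXAAZ)
  read 2, top X: go to q1, push XX → (q1, ε, XXAXXAAZ)
All input consumed in state q1 with stack XXAXXAAZ.

XXAXXAAZ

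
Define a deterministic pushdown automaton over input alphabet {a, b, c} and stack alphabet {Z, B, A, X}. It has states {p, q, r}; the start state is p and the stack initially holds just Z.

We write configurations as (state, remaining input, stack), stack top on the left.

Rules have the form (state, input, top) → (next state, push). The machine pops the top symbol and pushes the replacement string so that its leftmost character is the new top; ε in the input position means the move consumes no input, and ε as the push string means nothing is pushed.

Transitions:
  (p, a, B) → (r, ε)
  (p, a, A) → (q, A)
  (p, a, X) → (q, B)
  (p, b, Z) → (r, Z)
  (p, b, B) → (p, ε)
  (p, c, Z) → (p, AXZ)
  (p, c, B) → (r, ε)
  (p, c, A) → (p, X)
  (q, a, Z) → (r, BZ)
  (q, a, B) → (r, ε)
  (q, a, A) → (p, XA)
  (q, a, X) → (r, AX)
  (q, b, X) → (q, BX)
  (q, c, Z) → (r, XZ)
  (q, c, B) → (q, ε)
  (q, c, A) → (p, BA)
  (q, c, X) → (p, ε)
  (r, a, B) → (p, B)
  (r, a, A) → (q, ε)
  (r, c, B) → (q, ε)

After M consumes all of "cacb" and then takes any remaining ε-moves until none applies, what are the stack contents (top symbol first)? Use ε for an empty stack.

AXZ

(p, cacb, Z) ⊢ (p, acb, AXZ) ⊢ (q, cb, AXZ) ⊢ (p, b, BAXZ) ⊢ (p, ε, AXZ)
All input consumed in state p with stack AXZ.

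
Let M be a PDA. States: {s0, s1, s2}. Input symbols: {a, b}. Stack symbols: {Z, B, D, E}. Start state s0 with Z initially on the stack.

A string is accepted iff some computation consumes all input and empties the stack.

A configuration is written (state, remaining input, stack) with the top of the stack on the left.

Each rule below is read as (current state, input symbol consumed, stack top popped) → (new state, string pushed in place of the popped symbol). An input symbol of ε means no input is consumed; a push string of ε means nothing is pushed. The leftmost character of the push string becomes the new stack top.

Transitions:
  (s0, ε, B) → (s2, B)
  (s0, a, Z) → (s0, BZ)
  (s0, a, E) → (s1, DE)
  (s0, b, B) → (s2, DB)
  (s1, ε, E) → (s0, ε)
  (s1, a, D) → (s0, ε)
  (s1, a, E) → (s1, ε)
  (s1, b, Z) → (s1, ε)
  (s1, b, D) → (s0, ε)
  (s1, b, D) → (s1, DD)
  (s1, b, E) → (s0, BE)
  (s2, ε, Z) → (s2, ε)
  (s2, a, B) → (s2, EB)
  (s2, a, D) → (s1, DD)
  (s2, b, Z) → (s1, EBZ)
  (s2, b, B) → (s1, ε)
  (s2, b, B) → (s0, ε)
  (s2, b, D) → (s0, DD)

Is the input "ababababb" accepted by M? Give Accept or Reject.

One accepting computation: (s0, ababababb, Z) ⊢ (s0, babababb, BZ) ⊢ (s2, babababb, BZ) ⊢ (s0, abababb, Z) ⊢ (s0, bababb, BZ) ⊢ (s2, bababb, BZ) ⊢ (s0, ababb, Z) ⊢ (s0, babb, BZ) ⊢ (s2, babb, BZ) ⊢ (s0, abb, Z) ⊢ (s0, bb, BZ) ⊢ (s2, bb, BZ) ⊢ (s1, b, Z) ⊢ (s1, ε, ε)
All input consumed and the stack is empty.

Accept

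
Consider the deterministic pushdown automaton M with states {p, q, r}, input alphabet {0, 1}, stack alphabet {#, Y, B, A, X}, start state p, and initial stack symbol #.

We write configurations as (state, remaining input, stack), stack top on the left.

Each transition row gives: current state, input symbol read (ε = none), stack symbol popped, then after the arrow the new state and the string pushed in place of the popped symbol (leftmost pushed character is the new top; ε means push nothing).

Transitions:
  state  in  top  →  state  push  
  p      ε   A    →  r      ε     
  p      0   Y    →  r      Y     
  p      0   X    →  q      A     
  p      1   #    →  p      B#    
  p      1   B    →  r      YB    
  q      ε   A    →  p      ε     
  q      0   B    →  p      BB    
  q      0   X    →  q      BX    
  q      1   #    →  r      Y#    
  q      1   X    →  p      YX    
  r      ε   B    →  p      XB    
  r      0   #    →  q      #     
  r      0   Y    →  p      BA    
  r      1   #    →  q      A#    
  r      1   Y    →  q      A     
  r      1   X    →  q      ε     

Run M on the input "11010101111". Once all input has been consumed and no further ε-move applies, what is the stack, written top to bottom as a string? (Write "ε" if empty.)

BABABAB#

(p, 11010101111, #) ⊢ (p, 1010101111, B#) ⊢ (r, 010101111, YB#) ⊢ (p, 10101111, BAB#) ⊢ (r, 0101111, YBAB#) ⊢ (p, 101111, BABAB#) ⊢ (r, 01111, YBABAB#) ⊢ (p, 1111, BABABAB#) ⊢ (r, 111, YBABABAB#) ⊢ (q, 11, ABABABAB#) ⊢ (p, 11, BABABAB#) ⊢ (r, 1, YBABABAB#) ⊢ (q, ε, ABABABAB#) ⊢ (p, ε, BABABAB#)
All input consumed in state p with stack BABABAB#.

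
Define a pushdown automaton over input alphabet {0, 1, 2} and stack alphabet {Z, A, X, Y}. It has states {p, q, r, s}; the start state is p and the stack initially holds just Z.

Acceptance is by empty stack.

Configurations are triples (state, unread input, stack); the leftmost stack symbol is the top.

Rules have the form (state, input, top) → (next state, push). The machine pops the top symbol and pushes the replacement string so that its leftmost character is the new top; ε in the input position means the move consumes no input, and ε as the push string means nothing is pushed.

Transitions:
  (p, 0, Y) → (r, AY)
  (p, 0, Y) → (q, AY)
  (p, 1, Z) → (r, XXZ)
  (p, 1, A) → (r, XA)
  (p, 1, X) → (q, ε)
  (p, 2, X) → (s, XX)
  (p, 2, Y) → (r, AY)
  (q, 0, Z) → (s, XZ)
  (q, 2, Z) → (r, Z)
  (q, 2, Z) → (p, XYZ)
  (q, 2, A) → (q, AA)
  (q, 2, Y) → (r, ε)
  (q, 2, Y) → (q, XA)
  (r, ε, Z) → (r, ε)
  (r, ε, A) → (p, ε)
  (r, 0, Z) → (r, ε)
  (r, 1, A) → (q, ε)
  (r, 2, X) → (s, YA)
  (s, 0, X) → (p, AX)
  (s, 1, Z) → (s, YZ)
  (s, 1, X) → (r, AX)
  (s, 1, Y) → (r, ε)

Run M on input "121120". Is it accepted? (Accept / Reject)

One accepting computation: (p, 121120, Z) ⊢ (r, 21120, XXZ) ⊢ (s, 1120, YAXZ) ⊢ (r, 120, AXZ) ⊢ (p, 120, XZ) ⊢ (q, 20, Z) ⊢ (r, 0, Z) ⊢ (r, ε, ε)
All input consumed and the stack is empty.

Accept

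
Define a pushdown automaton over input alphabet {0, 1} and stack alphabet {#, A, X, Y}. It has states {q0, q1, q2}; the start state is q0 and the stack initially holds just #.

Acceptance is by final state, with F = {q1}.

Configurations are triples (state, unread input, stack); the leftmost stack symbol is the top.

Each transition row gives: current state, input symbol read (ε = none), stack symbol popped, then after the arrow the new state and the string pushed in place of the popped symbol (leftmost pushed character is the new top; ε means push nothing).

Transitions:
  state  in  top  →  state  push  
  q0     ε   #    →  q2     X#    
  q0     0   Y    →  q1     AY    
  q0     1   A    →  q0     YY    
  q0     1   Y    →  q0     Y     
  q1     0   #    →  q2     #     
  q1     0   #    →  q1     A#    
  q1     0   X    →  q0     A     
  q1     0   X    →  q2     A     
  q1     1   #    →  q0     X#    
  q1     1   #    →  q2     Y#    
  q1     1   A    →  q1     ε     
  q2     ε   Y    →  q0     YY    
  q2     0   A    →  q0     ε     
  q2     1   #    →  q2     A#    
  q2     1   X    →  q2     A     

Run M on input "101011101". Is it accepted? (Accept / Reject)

Reject

No computation consumes all input and reaches a final state.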